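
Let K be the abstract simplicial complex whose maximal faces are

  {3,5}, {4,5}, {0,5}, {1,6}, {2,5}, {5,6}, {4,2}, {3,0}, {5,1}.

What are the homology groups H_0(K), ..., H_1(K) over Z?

H_0 = Z,  H_1 = Z^3.

We work with the vertex ordering 0 < 1 < 2 < 3 < 4 < 5 < 6. The simplices of K, each written with vertices in increasing order, are:

  0-simplices (7): [0], [1], [2], [3], [4], [5], [6]
  1-simplices (9): [0,3], [0,5], [1,5], [1,6], [2,4], [2,5], [3,5], [4,5], [5,6]

giving chain groups C_0 ≅ Z^7, C_1 ≅ Z^9.

The boundary map ∂_1: C_1 → C_0 sends each edge [p,q] (with p < q) to q − p. For instance
  ∂[0,3] = [3] − [0].
The resulting 7×9 matrix has rank 6, and its Smith normal form has invariant factors (1,1,1,1,1,1).

From H_k ≅ ker(∂_k) / im(∂_{k+1}) we obtain:

  H_0: rank C_0 − rank ∂_1 = 7 − 6 = 1, and the invariant factors of ∂_1 are all 1, so H_0 = Z.
  H_1: rank ker ∂_1 − rank ∂_2 = (9 − 6) − 0 = 3, and there is no ∂_2, so H_1 = Z^3.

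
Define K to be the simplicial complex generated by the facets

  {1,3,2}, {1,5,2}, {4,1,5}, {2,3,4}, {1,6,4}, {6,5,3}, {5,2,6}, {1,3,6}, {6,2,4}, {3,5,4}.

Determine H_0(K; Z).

H_0 = Z.

Order the vertices as 1 < 2 < 3 < 4 < 5 < 6. Listing each simplex with vertices in this order, K has dimension 2 with simplices:

  0-simplices (6): [1], [2], [3], [4], [5], [6]
  1-simplices (15): [1,2], [1,3], [1,4], [1,5], [1,6], [2,3], [2,4], [2,5], [2,6], [3,4], [3,5], [3,6], [4,5], [4,6], [5,6]
  2-simplices (10): [1,2,3], [1,2,5], [1,3,6], [1,4,5], [1,4,6], [2,3,4], [2,4,6], [2,5,6], [3,4,5], [3,5,6]

so the chain groups are C_0 ≅ Z^6, C_1 ≅ Z^15, C_2 ≅ Z^10.

The boundary map ∂_1: C_1 → C_0 sends each edge [p,q] (with p < q) to q − p. For instance
  ∂[1,4] = [4] − [1].
As a 6×15 matrix over Z this has rank 5, with invariant factors (1,1,1,1,1).

Boundary ∂_2: C_2 → C_1 sends each 2-simplex [p,q,r] to [q,r] − [p,r] + [p,q]. For instance
  ∂[2,3,4] = [3,4] − [2,4] + [2,3],
  ∂[2,5,6] = [5,6] − [2,6] + [2,5].
The resulting 15×10 matrix has rank 10, and its Smith normal form has invariant factors (1,1,1,1,1,1,1,1,1,2).

From H_k ≅ ker(∂_k) / im(∂_{k+1}) we obtain:

  H_0: rank C_0 − rank ∂_1 = 6 − 5 = 1, and the invariant factors of ∂_1 are all 1, so H_0 = Z.

(K is a triangulation of the real projective plane RP^2.)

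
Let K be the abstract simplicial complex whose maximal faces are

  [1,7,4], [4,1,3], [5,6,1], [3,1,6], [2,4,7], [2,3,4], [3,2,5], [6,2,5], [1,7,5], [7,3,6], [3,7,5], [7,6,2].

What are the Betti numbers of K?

K has 7 vertices, 18 edges, 12 triangles.
rank ∂_0 = 0, rank ∂_1 = 6 ⇒ b_0 = 7 − 0 − 6 = 1; all invariant factors of ∂_1 are 1 so no torsion. So H_0 ≅ Z.
rank ∂_1 = 6, rank ∂_2 = 12 ⇒ b_1 = 18 − 6 − 12 = 0; ∂_2 has invariant factor(s) [2] giving torsion. So H_1 ≅ Z_2.
rank ∂_2 = 12, rank ∂_3 = 0 ⇒ b_2 = 12 − 12 − 0 = 0. So H_2 ≅ 0.

b_0 = 1, b_1 = 0, b_2 = 0.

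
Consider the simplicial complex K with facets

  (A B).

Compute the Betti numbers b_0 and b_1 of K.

We work with the vertex ordering A < B. The simplices of K, each written with vertices in increasing order, are:

  0-simplices (2): A, B
  1-simplices (1): AB

Hence C_0 ≅ Z^2, C_1 ≅ Z^1.

The boundary map ∂_1: C_1 → C_0 is given by ∂[p,q] = [q] − [p]. For instance
  ∂AB = B − A.
As a 2×1 matrix over Z this has rank 1, with invariant factors (1).

From H_k ≅ ker(∂_k) / im(∂_{k+1}) we obtain:

  H_0: rank C_0 − rank ∂_1 = 2 − 1 = 1, and the invariant factors of ∂_1 are all 1, so H_0 ≅ Z.
  H_1: rank ker ∂_1 − rank ∂_2 = (1 − 1) − 0 = 0, and there is no ∂_2, so H_1 ≅ 0.

Hence the Betti numbers are b_0 = 1, b_1 = 0.

b_0 = 1, b_1 = 0.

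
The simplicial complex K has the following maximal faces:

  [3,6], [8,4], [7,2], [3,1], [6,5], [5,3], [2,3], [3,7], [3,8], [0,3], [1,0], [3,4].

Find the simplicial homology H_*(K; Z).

H_0 ≅ Z,  H_1 ≅ Z^4.

We work with the vertex ordering 0 < 1 < 2 < 3 < 4 < 5 < 6 < 7 < 8. The simplices of K, each written with vertices in increasing order, are:

  0-simplices (9): [0], [1], [2], [3], [4], [5], [6], [7], [8]
  1-simplices (12): [0,1], [0,3], [1,3], [2,3], [2,7], [3,4], [3,5], [3,6], [3,7], [3,8], [4,8], [5,6]

so the chain groups are C_0 ≅ Z^9, C_1 ≅ Z^12.

∂_1: C_1 → C_0 is given by ∂[p,q] = [q] − [p]. For instance
  ∂[3,4] = [4] − [3].
This gives a 9×12 integer matrix of rank 8; reducing to Smith normal form yields diagonal entries (1,1,1,1,1,1,1,1).

Reading off H_k = ker ∂_k / im ∂_{k+1}:

  H_0: rank C_0 − rank ∂_1 = 9 − 8 = 1, and the invariant factors of ∂_1 are all 1, so H_0 = Z.
  H_1: rank ker ∂_1 − rank ∂_2 = (12 − 8) − 0 = 4, and there is no ∂_2, so H_1 = Z^4.

As a check, the Euler characteristic is 9 − 12 = -3, which agrees with 1 − 4 = -3.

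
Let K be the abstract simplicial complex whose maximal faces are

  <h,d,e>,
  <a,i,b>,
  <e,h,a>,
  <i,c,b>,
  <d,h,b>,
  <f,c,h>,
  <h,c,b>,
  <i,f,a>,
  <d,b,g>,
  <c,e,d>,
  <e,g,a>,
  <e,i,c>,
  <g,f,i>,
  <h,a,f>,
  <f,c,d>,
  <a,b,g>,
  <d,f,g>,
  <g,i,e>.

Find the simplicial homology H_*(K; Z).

We work with the vertex ordering a < b < c < d < e < f < g < h < i. The simplices of K, each written with vertices in increasing order, are:

  0-simplices (9): a, b, c, d, e, f, g, h, i
  1-simplices (27): ab, ae, af, ag, ah, ai, bc, bd, bg, bh, bi, cd, ce, cf, ch, ci, de, df, dg, dh, eg, eh, ei, fg, fh, fi, gi
  2-simplices (18): abg, abi, aeg, aeh, afh, afi, bch, bci, bdg, bdh, cde, cdf, cei, cfh, deh, dfg, egi, fgi

so the chain groups are C_0 ≅ Z^9, C_1 ≅ Z^27, C_2 ≅ Z^18.

∂_1: C_1 → C_0 sends each edge [p,q] (with p < q) to q − p.
The resulting 9×27 matrix has rank 8, and its Smith normal form has invariant factors (1,1,1,1,1,1,1,1).

The boundary map ∂_2: C_2 → C_1 maps a triangle to the signed sum of its edges. For instance
  ∂cdf = df − cf + cd,
  ∂cfh = fh − ch + cf.
The 27×18 boundary matrix has rank 18 and Smith normal form diag(1,1,1,1,1,1,1,1,1,1,1,1,1,1,1,1,1,2).

Now H_k = ker ∂_k / im ∂_{k+1}, so:

  H_0: rank C_0 − rank ∂_1 = 9 − 8 = 1, and the invariant factors of ∂_1 are all 1, so H_0 = Z.
  H_1: rank ker ∂_1 − rank ∂_2 = (27 − 8) − 18 = 1, and ∂_2 has invariant factor 2 > 1, so H_1 = Z ⊕ Z_2.
  H_2: rank ker ∂_2 − rank ∂_3 = (18 − 18) − 0 = 0, and there is no ∂_3, so H_2 = 0.

H_0 = Z,  H_1 = Z ⊕ Z_2,  H_2 = 0.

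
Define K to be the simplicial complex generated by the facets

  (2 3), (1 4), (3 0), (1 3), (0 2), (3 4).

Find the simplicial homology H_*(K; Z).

H_0 = Z,  H_1 = Z^2.

Fix the vertex order 0 < 1 < 2 < 3 < 4 and write every simplex with vertices in increasing order. Then dim K = 1 and the simplices of K are:

  0-simplices (5): [0], [1], [2], [3], [4]
  1-simplices (6): [0,2], [0,3], [1,3], [1,4], [2,3], [3,4]

so the chain groups are C_0 ≅ Z^5, C_1 ≅ Z^6.

Boundary ∂_1: C_1 → C_0 sends each edge [p,q] (with p < q) to q − p. For instance
  ∂[0,3] = [3] − [0].
As a 5×6 matrix over Z this has rank 4, with invariant factors (1,1,1,1).

From H_k ≅ ker(∂_k) / im(∂_{k+1}) we obtain:

  H_0: rank C_0 − rank ∂_1 = 5 − 4 = 1, and the invariant factors of ∂_1 are all 1, so H_0 = Z.
  H_1: rank ker ∂_1 − rank ∂_2 = (6 − 4) − 0 = 2, and there is no ∂_2, so H_1 = Z^2.

(K is a triangulation of a wedge of 2 circles.)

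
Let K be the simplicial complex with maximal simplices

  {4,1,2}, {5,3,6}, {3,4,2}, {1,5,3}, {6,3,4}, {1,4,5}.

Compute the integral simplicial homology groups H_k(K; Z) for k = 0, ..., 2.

Take the total order 1 < 2 < 3 < 4 < 5 < 6 on the vertex set. Then K (dimension 2) consists of the simplices:

  0-simplices (6): [1], [2], [3], [4], [5], [6]
  1-simplices (12): [1,2], [1,3], [1,4], [1,5], [2,3], [2,4], [3,4], [3,5], [3,6], [4,5], [4,6], [5,6]
  2-simplices (6): [1,2,4], [1,3,5], [1,4,5], [2,3,4], [3,4,6], [3,5,6]

Hence C_0 ≅ Z^6, C_1 ≅ Z^12, C_2 ≅ Z^6.

Boundary ∂_1: C_1 → C_0 maps an edge to its endpoints' difference, ∂[p,q] = q − p. For instance
  ∂[5,6] = [6] − [5].
The resulting 6×12 matrix has rank 5, and its Smith normal form has invariant factors (1,1,1,1,1).

The boundary map ∂_2: C_2 → C_1 maps a triangle to the signed sum of its edges. For instance
  ∂[1,2,4] = [2,4] − [1,4] + [1,2],
  ∂[1,4,5] = [4,5] − [1,5] + [1,4].
The resulting 12×6 matrix has rank 6, and its Smith normal form has invariant factors (1,1,1,1,1,1).

Now H_k = ker ∂_k / im ∂_{k+1}, so:

  H_0: rank C_0 − rank ∂_1 = 6 − 5 = 1, and the invariant factors of ∂_1 are all 1, so H_0 ≅ Z.
  H_1: rank ker ∂_1 − rank ∂_2 = (12 − 5) − 6 = 1, and the invariant factors of ∂_2 are all 1, so H_1 ≅ Z.
  H_2: rank ker ∂_2 − rank ∂_3 = (6 − 6) − 0 = 0, and there is no ∂_3, so H_2 ≅ 0.

H_0 = Z,  H_1 = Z,  H_2 = 0.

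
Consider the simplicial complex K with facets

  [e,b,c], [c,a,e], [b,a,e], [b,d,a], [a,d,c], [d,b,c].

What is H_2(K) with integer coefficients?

H_2 ≅ Z.

Take the total order a < b < c < d < e on the vertex set. Then K (dimension 2) consists of the simplices:

  0-simplices (5): a, b, c, d, e
  1-simplices (9): ab, ac, ad, ae, bc, bd, be, cd, ce
  2-simplices (6): abd, abe, acd, ace, bcd, bce

Hence C_0 ≅ Z^5, C_1 ≅ Z^9, C_2 ≅ Z^6.

The boundary map ∂_1: C_1 → C_0 is given by ∂[p,q] = [q] − [p]. For instance
  ∂cd = d − c.
As a 5×9 matrix over Z this has rank 4, with invariant factors (1,1,1,1).

∂_2: C_2 → C_1 sends each 2-simplex [p,q,r] to [q,r] − [p,r] + [p,q]. For instance
  ∂bcd = cd − bd + bc,
  ∂acd = cd − ad + ac.
As a 9×6 matrix over Z this has rank 5, with invariant factors (1,1,1,1,1).

Computing H_k = (kernel of ∂_k) / (image of ∂_{k+1}):

  H_2: rank ker ∂_2 − rank ∂_3 = (6 − 5) − 0 = 1, and there is no ∂_3, so H_2 = Z.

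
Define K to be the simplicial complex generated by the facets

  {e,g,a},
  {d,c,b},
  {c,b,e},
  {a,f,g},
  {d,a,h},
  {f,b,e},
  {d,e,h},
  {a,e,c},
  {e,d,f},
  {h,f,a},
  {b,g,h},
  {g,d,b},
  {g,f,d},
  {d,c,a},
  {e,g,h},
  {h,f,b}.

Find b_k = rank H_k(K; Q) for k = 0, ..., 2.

b_0 = 1, b_1 = 2, b_2 = 1.

Take the total order a < b < c < d < e < f < g < h on the vertex set. Then K (dimension 2) consists of the simplices:

  0-simplices (8): a, b, c, d, e, f, g, h
  1-simplices (24): ac, ad, ae, af, ag, ah, bc, bd, be, bf, bg, bh, cd, ce, de, df, dg, dh, ef, eg, eh, fg, fh, gh
  2-simplices (16): acd, ace, adh, aeg, afg, afh, bcd, bce, bdg, bef, bfh, bgh, def, deh, dfg, egh

giving chain groups C_0 ≅ Z^8, C_1 ≅ Z^24, C_2 ≅ Z^16.

Boundary ∂_1: C_1 → C_0 maps an edge to its endpoints' difference, ∂[p,q] = q − p. For instance
  ∂dh = h − d.
The 8×24 boundary matrix has rank 7 and Smith normal form diag(1,1,1,1,1,1,1).

∂_2: C_2 → C_1 acts by ∂[p,q,r] = [q,r] − [p,r] + [p,q]. For instance
  ∂bcd = cd − bd + bc,
  ∂aeg = eg − ag + ae.
As a 24×16 matrix over Z this has rank 15, with invariant factors (1,1,1,1,1,1,1,1,1,1,1,1,1,1,1).

From H_k ≅ ker(∂_k) / im(∂_{k+1}) we obtain:

  H_0: rank C_0 − rank ∂_1 = 8 − 7 = 1, and the invariant factors of ∂_1 are all 1, so H_0 = Z.
  H_1: rank ker ∂_1 − rank ∂_2 = (24 − 7) − 15 = 2, and the invariant factors of ∂_2 are all 1, so H_1 = Z^2.
  H_2: rank ker ∂_2 − rank ∂_3 = (16 − 15) − 0 = 1, and there is no ∂_3, so H_2 = Z.

Hence the Betti numbers are b_0 = 1, b_1 = 2, b_2 = 1.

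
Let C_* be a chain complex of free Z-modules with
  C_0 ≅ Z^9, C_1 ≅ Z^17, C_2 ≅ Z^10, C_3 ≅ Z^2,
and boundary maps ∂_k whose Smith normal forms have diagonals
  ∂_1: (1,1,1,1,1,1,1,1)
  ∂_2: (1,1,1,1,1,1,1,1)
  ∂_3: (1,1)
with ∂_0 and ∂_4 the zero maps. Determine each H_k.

H_0 = Z,  H_1 = Z,  H_2 = 0,  H_3 = 0.

H_0: b_0 = 9 − 0 − 8 = 1; torsion from ∂_1 factors > 1: none. So H_0 = Z.
H_1: b_1 = 17 − 8 − 8 = 1; torsion from ∂_2 factors > 1: none. So H_1 = Z.
H_2: b_2 = 10 − 8 − 2 = 0; torsion from ∂_3 factors > 1: none. So H_2 = 0.
H_3: b_3 = 2 − 2 − 0 = 0; torsion from ∂_4 factors > 1: none. So H_3 = 0.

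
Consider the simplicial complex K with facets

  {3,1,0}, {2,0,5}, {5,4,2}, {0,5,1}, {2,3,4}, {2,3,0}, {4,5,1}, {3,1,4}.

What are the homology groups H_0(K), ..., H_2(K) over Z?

Order the vertices as 0 < 1 < 2 < 3 < 4 < 5. Listing each simplex with vertices in this order, K has dimension 2 with simplices:

  0-simplices (6): [0], [1], [2], [3], [4], [5]
  1-simplices (12): [0,1], [0,2], [0,3], [0,5], [1,3], [1,4], [1,5], [2,3], [2,4], [2,5], [3,4], [4,5]
  2-simplices (8): [0,1,3], [0,1,5], [0,2,3], [0,2,5], [1,3,4], [1,4,5], [2,3,4], [2,4,5]

Hence C_0 ≅ Z^6, C_1 ≅ Z^12, C_2 ≅ Z^8.

Boundary ∂_1: C_1 → C_0 maps an edge to its endpoints' difference, ∂[p,q] = q − p. For instance
  ∂[3,4] = [4] − [3].
As a 6×12 matrix over Z this has rank 5, with invariant factors (1,1,1,1,1).

The boundary map ∂_2: C_2 → C_1 maps a triangle to the signed sum of its edges. For instance
  ∂[2,4,5] = [4,5] − [2,5] + [2,4],
  ∂[0,2,5] = [2,5] − [0,5] + [0,2].
The resulting 12×8 matrix has rank 7, and its Smith normal form has invariant factors (1,1,1,1,1,1,1).

Reading off H_k = ker ∂_k / im ∂_{k+1}:

  H_0: rank C_0 − rank ∂_1 = 6 − 5 = 1, and the invariant factors of ∂_1 are all 1, so H_0 ≅ Z.
  H_1: rank ker ∂_1 − rank ∂_2 = (12 − 5) − 7 = 0, and the invariant factors of ∂_2 are all 1, so H_1 ≅ 0.
  H_2: rank ker ∂_2 − rank ∂_3 = (8 − 7) − 0 = 1, and there is no ∂_3, so H_2 ≅ Z.

H_0 ≅ Z,  H_1 = 0,  H_2 ≅ Z.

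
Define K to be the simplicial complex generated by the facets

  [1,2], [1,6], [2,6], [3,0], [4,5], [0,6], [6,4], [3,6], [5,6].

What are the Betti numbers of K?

K has 7 vertices, 9 edges.
rank ∂_0 = 0, rank ∂_1 = 6 ⇒ b_0 = 7 − 0 − 6 = 1; all invariant factors of ∂_1 are 1 so no torsion. So H_0 ≅ Z.
rank ∂_1 = 6, rank ∂_2 = 0 ⇒ b_1 = 9 − 6 − 0 = 3. So H_1 ≅ Z^3.

b_0 = 1, b_1 = 3.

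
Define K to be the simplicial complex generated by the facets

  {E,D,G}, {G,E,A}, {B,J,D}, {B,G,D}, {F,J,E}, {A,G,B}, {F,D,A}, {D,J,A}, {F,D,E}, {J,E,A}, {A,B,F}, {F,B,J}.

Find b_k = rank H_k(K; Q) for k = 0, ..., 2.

Take the total order A < B < D < E < F < G < J on the vertex set. Then K (dimension 2) consists of the simplices:

  0-simplices (7): A, B, D, E, F, G, J
  1-simplices (18): AB, AD, AE, AF, AG, AJ, BD, BF, BG, BJ, DE, DF, DG, DJ, EF, EG, EJ, FJ
  2-simplices (12): ABF, ABG, ADF, ADJ, AEG, AEJ, BDG, BDJ, BFJ, DEF, DEG, EFJ

so the chain groups are C_0 ≅ Z^7, C_1 ≅ Z^18, C_2 ≅ Z^12.

∂_1: C_1 → C_0 is given by ∂[p,q] = [q] − [p]. For instance
  ∂FJ = J − F.
The resulting 7×18 matrix has rank 6, and its Smith normal form has invariant factors (1,1,1,1,1,1).

Boundary ∂_2: C_2 → C_1 acts by ∂[p,q,r] = [q,r] − [p,r] + [p,q]. For instance
  ∂DEF = EF − DF + DE,
  ∂BDJ = DJ − BJ + BD.
The 18×12 boundary matrix has rank 12 and Smith normal form diag(1,1,1,1,1,1,1,1,1,1,1,2).

From H_k ≅ ker(∂_k) / im(∂_{k+1}) we obtain:

  H_0: rank C_0 − rank ∂_1 = 7 − 6 = 1, and the invariant factors of ∂_1 are all 1, so H_0 ≅ Z.
  H_1: rank ker ∂_1 − rank ∂_2 = (18 − 6) − 12 = 0, and ∂_2 has invariant factor 2 > 1, so H_1 ≅ Z/2.
  H_2: rank ker ∂_2 − rank ∂_3 = (12 − 12) − 0 = 0, and there is no ∂_3, so H_2 ≅ 0.

Hence the Betti numbers are b_0 = 1, b_1 = 0, b_2 = 0.

b_0 = 1, b_1 = 0, b_2 = 0.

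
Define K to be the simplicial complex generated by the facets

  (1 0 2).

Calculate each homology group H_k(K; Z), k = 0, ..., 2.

Order the vertices as 0 < 1 < 2. Listing each simplex with vertices in this order, K has dimension 2 with simplices:

  0-simplices (3): [0], [1], [2]
  1-simplices (3): [0,1], [0,2], [1,2]
  2-simplices (1): [0,1,2]

so the chain groups are C_0 ≅ Z^3, C_1 ≅ Z^3, C_2 ≅ Z^1.

The boundary map ∂_1: C_1 → C_0 sends each edge [p,q] (with p < q) to q − p. For instance
  ∂[0,1] = [1] − [0].
The resulting 3×3 matrix has rank 2, and its Smith normal form has invariant factors (1,1).

Boundary ∂_2: C_2 → C_1 sends each 2-simplex [p,q,r] to [q,r] − [p,r] + [p,q]. For instance
  ∂[0,1,2] = [1,2] − [0,2] + [0,1].
This gives a 3×1 integer matrix of rank 1; reducing to Smith normal form yields diagonal entries (1).

Reading off H_k = ker ∂_k / im ∂_{k+1}:

  H_0: rank C_0 − rank ∂_1 = 3 − 2 = 1, and the invariant factors of ∂_1 are all 1, so H_0 = Z.
  H_1: rank ker ∂_1 − rank ∂_2 = (3 − 2) − 1 = 0, and the invariant factors of ∂_2 are all 1, so H_1 = 0.
  H_2: rank ker ∂_2 − rank ∂_3 = (1 − 1) − 0 = 0, and there is no ∂_3, so H_2 = 0.

(K is a triangulation of the 2-simplex.)

H_0 ≅ Z,  H_1 = 0,  H_2 = 0.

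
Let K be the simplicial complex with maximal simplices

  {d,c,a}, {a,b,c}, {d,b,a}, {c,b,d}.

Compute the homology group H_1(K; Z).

H_1 = 0.

Order the vertices as a < b < c < d. Listing each simplex with vertices in this order, K has dimension 2 with simplices:

  0-simplices (4): a, b, c, d
  1-simplices (6): ab, ac, ad, bc, bd, cd
  2-simplices (4): abc, abd, acd, bcd

so the chain groups are C_0 ≅ Z^4, C_1 ≅ Z^6, C_2 ≅ Z^4.

∂_1: C_1 → C_0 is given by ∂[p,q] = [q] − [p]. For instance
  ∂bd = d − b.
The resulting 4×6 matrix has rank 3, and its Smith normal form has invariant factors (1,1,1).

∂_2: C_2 → C_1 sends each 2-simplex [p,q,r] to [q,r] − [p,r] + [p,q]. For instance
  ∂bcd = cd − bd + bc,
  ∂acd = cd − ad + ac.
The 6×4 boundary matrix has rank 3 and Smith normal form diag(1,1,1).

Reading off H_k = ker ∂_k / im ∂_{k+1}:

  H_1: rank ker ∂_1 − rank ∂_2 = (6 − 3) − 3 = 0, and the invariant factors of ∂_2 are all 1, so H_1 ≅ 0.

(K is a triangulation of the 2-sphere S^2.)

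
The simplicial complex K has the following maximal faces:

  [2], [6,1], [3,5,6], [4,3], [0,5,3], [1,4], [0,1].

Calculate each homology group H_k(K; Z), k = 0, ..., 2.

K has 7 vertices, 9 edges, 2 triangles.
rank ∂_0 = 0, rank ∂_1 = 5 ⇒ b_0 = 7 − 0 − 5 = 2; all invariant factors of ∂_1 are 1 so no torsion. So H_0 = Z^2.
rank ∂_1 = 5, rank ∂_2 = 2 ⇒ b_1 = 9 − 5 − 2 = 2; all invariant factors of ∂_2 are 1 so no torsion. So H_1 = Z^2.
rank ∂_2 = 2, rank ∂_3 = 0 ⇒ b_2 = 2 − 2 − 0 = 0. So H_2 = 0.

H_0 = Z^2,  H_1 = Z^2,  H_2 = 0.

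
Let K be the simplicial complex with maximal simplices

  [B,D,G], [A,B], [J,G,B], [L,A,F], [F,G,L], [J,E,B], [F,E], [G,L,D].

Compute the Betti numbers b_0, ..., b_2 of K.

Take the total order A < B < D < E < F < G < J < L on the vertex set. Then K (dimension 2) consists of the simplices:

  0-simplices (8): A, B, D, E, F, G, J, L
  1-simplices (15): AB, AF, AL, BD, BE, BG, BJ, DG, DL, EF, EJ, FG, FL, GJ, GL
  2-simplices (6): AFL, BDG, BEJ, BGJ, DGL, FGL

so the chain groups are C_0 ≅ Z^8, C_1 ≅ Z^15, C_2 ≅ Z^6.

The boundary map ∂_1: C_1 → C_0 sends each edge [p,q] (with p < q) to q − p.
The 8×15 boundary matrix has rank 7 and Smith normal form diag(1,1,1,1,1,1,1).

∂_2: C_2 → C_1 maps a triangle to the signed sum of its edges. For instance
  ∂DGL = GL − DL + DG,
  ∂BEJ = EJ − BJ + BE.
As a 15×6 matrix over Z this has rank 6, with invariant factors (1,1,1,1,1,1).

From H_k ≅ ker(∂_k) / im(∂_{k+1}) we obtain:

  H_0: rank C_0 − rank ∂_1 = 8 − 7 = 1, and the invariant factors of ∂_1 are all 1, so H_0 ≅ Z.
  H_1: rank ker ∂_1 − rank ∂_2 = (15 − 7) − 6 = 2, and the invariant factors of ∂_2 are all 1, so H_1 ≅ Z^2.
  H_2: rank ker ∂_2 − rank ∂_3 = (6 − 6) − 0 = 0, and there is no ∂_3, so H_2 ≅ 0.

As a check, the Euler characteristic is 8 − 15 + 6 = -1, which agrees with 1 − 2 + 0 = -1.

Hence the Betti numbers are b_0 = 1, b_1 = 2, b_2 = 0.

b_0 = 1, b_1 = 2, b_2 = 0.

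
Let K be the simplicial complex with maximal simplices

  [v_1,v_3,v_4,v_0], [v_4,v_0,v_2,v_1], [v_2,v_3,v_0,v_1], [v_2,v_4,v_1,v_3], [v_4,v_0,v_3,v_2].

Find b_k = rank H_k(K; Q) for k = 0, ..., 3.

Take the total order v_0 < v_1 < v_2 < v_3 < v_4 on the vertex set. Then K (dimension 3) consists of the simplices:

  0-simplices (5): [v_0], [v_1], [v_2], [v_3], [v_4]
  1-simplices (10): [v_0,v_1], [v_0,v_2], [v_0,v_3], [v_0,v_4], [v_1,v_2], [v_1,v_3], [v_1,v_4], [v_2,v_3], [v_2,v_4], [v_3,v_4]
  2-simplices (10): [v_0,v_1,v_2], [v_0,v_1,v_3], [v_0,v_1,v_4], [v_0,v_2,v_3], [v_0,v_2,v_4], [v_0,v_3,v_4], [v_1,v_2,v_3], [v_1,v_2,v_4], [v_1,v_3,v_4], [v_2,v_3,v_4]
  3-simplices (5): [v_0,v_1,v_2,v_3], [v_0,v_1,v_2,v_4], [v_0,v_1,v_3,v_4], [v_0,v_2,v_3,v_4], [v_1,v_2,v_3,v_4]

Hence C_0 ≅ Z^5, C_1 ≅ Z^10, C_2 ≅ Z^10, C_3 ≅ Z^5.

The boundary map ∂_1: C_1 → C_0 is given by ∂[p,q] = [q] − [p]. For instance
  ∂[v_0,v_3] = [v_3] − [v_0].
As a 5×10 matrix over Z this has rank 4, with invariant factors (1,1,1,1).

The boundary map ∂_2: C_2 → C_1 maps a triangle to the signed sum of its edges. For instance
  ∂[v_1,v_2,v_3] = [v_2,v_3] − [v_1,v_3] + [v_1,v_2],
  ∂[v_1,v_2,v_4] = [v_2,v_4] − [v_1,v_4] + [v_1,v_2].
The resulting 10×10 matrix has rank 6, and its Smith normal form has invariant factors (1,1,1,1,1,1).

∂_3: C_3 → C_2 sends each 3-simplex σ to the alternating sum Σ_i (−1)^i (σ with its i-th vertex removed). For instance
  ∂[v_0,v_1,v_2,v_3] = [v_1,v_2,v_3] − [v_0,v_2,v_3] + [v_0,v_1,v_3] − [v_0,v_1,v_2],
  ∂[v_0,v_1,v_3,v_4] = [v_1,v_3,v_4] − [v_0,v_3,v_4] + [v_0,v_1,v_4] − [v_0,v_1,v_3].
The 10×5 boundary matrix has rank 4 and Smith normal form diag(1,1,1,1).

From H_k ≅ ker(∂_k) / im(∂_{k+1}) we obtain:

  H_0: rank C_0 − rank ∂_1 = 5 − 4 = 1, and the invariant factors of ∂_1 are all 1, so H_0 = Z.
  H_1: rank ker ∂_1 − rank ∂_2 = (10 − 4) − 6 = 0, and the invariant factors of ∂_2 are all 1, so H_1 = 0.
  H_2: rank ker ∂_2 − rank ∂_3 = (10 − 6) − 4 = 0, and the invariant factors of ∂_3 are all 1, so H_2 = 0.
  H_3: rank ker ∂_3 − rank ∂_4 = (5 − 4) − 0 = 1, and there is no ∂_4, so H_3 = Z.

Hence the Betti numbers are b_0 = 1, b_1 = 0, b_2 = 0, b_3 = 1.

b_0 = 1, b_1 = 0, b_2 = 0, b_3 = 1.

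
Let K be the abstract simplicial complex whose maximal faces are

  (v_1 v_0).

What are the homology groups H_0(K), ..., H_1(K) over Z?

H_0 ≅ Z,  H_1 = 0.

Fix the vertex order v_0 < v_1 and write every simplex with vertices in increasing order. Then dim K = 1 and the simplices of K are:

  0-simplices (2): [v_0], [v_1]
  1-simplices (1): [v_0,v_1]

so the chain groups are C_0 ≅ Z^2, C_1 ≅ Z^1.

The boundary map ∂_1: C_1 → C_0 maps an edge to its endpoints' difference, ∂[p,q] = q − p.
This gives a 2×1 integer matrix of rank 1; reducing to Smith normal form yields diagonal entries (1).

Computing H_k = (kernel of ∂_k) / (image of ∂_{k+1}):

  H_0: rank C_0 − rank ∂_1 = 2 − 1 = 1, and the invariant factors of ∂_1 are all 1, so H_0 = Z.
  H_1: rank ker ∂_1 − rank ∂_2 = (1 − 1) − 0 = 0, and there is no ∂_2, so H_1 = 0.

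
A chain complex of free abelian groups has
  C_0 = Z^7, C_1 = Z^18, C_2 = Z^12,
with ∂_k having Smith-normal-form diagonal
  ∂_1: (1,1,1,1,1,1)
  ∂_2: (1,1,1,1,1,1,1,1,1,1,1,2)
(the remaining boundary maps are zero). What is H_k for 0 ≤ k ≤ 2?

H_0: b_0 = 7 − 0 − 6 = 1; torsion from ∂_1 factors > 1: none. So H_0 = Z.
H_1: b_1 = 18 − 6 − 12 = 0; torsion from ∂_2 factors > 1: [2]. So H_1 = Z/2.
H_2: b_2 = 12 − 12 − 0 = 0; torsion from ∂_3 factors > 1: none. So H_2 = 0.

H_0 = Z,  H_1 = Z/2,  H_2 = 0.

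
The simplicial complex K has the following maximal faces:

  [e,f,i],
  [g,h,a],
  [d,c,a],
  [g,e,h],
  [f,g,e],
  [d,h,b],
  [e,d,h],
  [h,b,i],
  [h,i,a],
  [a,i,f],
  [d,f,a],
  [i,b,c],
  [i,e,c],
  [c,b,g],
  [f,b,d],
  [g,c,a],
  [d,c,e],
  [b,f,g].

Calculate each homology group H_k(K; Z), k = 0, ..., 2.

Order the vertices as a < b < c < d < e < f < g < h < i. Listing each simplex with vertices in this order, K has dimension 2 with simplices:

  0-simplices (9): a, b, c, d, e, f, g, h, i
  1-simplices (27): ac, ad, af, ag, ah, ai, bc, bd, bf, bg, bh, bi, cd, ce, cg, ci, de, df, dh, ef, eg, eh, ei, fg, fi, gh, hi
  2-simplices (18): acd, acg, adf, afi, agh, ahi, bcg, bci, bdf, bdh, bfg, bhi, cde, cei, deh, efg, efi, egh

so the chain groups are C_0 ≅ Z^9, C_1 ≅ Z^27, C_2 ≅ Z^18.

Boundary ∂_1: C_1 → C_0 maps an edge to its endpoints' difference, ∂[p,q] = q − p.
As a 9×27 matrix over Z this has rank 8, with invariant factors (1,1,1,1,1,1,1,1).

∂_2: C_2 → C_1 sends each 2-simplex [p,q,r] to [q,r] − [p,r] + [p,q]. For instance
  ∂bci = ci − bi + bc,
  ∂adf = df − af + ad.
This gives a 27×18 integer matrix of rank 17; reducing to Smith normal form yields diagonal entries (1,1,1,1,1,1,1,1,1,1,1,1,1,1,1,1,1).

Computing H_k = (kernel of ∂_k) / (image of ∂_{k+1}):

  H_0: rank C_0 − rank ∂_1 = 9 − 8 = 1, and the invariant factors of ∂_1 are all 1, so H_0 ≅ Z.
  H_1: rank ker ∂_1 − rank ∂_2 = (27 − 8) − 17 = 2, and the invariant factors of ∂_2 are all 1, so H_1 ≅ Z^2.
  H_2: rank ker ∂_2 − rank ∂_3 = (18 − 17) − 0 = 1, and there is no ∂_3, so H_2 ≅ Z.

As a check, the Euler characteristic is 9 − 27 + 18 = 0, which agrees with 1 − 2 + 1 = 0.
(K is a triangulation of the torus T^2.)

H_0 = Z,  H_1 = Z^2,  H_2 = Z.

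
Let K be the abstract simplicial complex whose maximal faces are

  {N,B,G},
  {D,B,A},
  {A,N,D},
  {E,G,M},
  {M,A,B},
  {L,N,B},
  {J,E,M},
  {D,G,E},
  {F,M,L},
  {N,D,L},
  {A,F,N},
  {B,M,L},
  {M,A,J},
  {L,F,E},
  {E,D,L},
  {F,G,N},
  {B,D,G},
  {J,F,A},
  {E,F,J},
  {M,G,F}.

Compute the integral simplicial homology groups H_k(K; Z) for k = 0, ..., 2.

H_0 ≅ Z,  H_1 ≅ Z ⊕ Z/2Z,  H_2 = 0.

Fix the vertex order A < B < D < E < F < G < J < L < M < N and write every simplex with vertices in increasing order. Then dim K = 2 and the simplices of K are:

  0-simplices (10): A, B, D, E, F, G, J, L, M, N
  1-simplices (30): AB, AD, AF, AJ, AM, AN, BD, BG, BL, BM, BN, DE, DG, DL, DN, EF, EG, EJ, EL, EM, FG, FJ, FL, FM, FN, GM, GN, JM, LM, LN
  2-simplices (20): ABD, ABM, ADN, AFJ, AFN, AJM, BDG, BGN, BLM, BLN, DEG, DEL, DLN, EFJ, EFL, EGM, EJM, FGM, FGN, FLM

so the chain groups are C_0 ≅ Z^10, C_1 ≅ Z^30, C_2 ≅ Z^20.

The boundary map ∂_1: C_1 → C_0 maps an edge to its endpoints' difference, ∂[p,q] = q − p. For instance
  ∂BN = N − B.
The 10×30 boundary matrix has rank 9 and Smith normal form diag(1,1,1,1,1,1,1,1,1).

Boundary ∂_2: C_2 → C_1 acts by ∂[p,q,r] = [q,r] − [p,r] + [p,q]. For instance
  ∂AFN = FN − AN + AF,
  ∂EGM = GM − EM + EG.
The 30×20 boundary matrix has rank 20 and Smith normal form diag(1,1,1,1,1,1,1,1,1,1,1,1,1,1,1,1,1,1,1,2).

Computing H_k = (kernel of ∂_k) / (image of ∂_{k+1}):

  H_0: rank C_0 − rank ∂_1 = 10 − 9 = 1, and the invariant factors of ∂_1 are all 1, so H_0 ≅ Z.
  H_1: rank ker ∂_1 − rank ∂_2 = (30 − 9) − 20 = 1, and ∂_2 has invariant factor 2 > 1, so H_1 ≅ Z ⊕ Z/2Z.
  H_2: rank ker ∂_2 − rank ∂_3 = (20 − 20) − 0 = 0, and there is no ∂_3, so H_2 ≅ 0.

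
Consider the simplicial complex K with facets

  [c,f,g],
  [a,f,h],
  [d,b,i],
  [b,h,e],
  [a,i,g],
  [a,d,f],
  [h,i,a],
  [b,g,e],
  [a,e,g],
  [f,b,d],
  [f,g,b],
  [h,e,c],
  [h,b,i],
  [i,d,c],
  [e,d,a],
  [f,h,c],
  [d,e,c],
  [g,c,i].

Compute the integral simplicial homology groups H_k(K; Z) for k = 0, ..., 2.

Take the total order a < b < c < d < e < f < g < h < i on the vertex set. Then K (dimension 2) consists of the simplices:

  0-simplices (9): a, b, c, d, e, f, g, h, i
  1-simplices (27): ad, ae, af, ag, ah, ai, bd, be, bf, bg, bh, bi, cd, ce, cf, cg, ch, ci, de, df, di, eg, eh, fg, fh, gi, hi
  2-simplices (18): ade, adf, aeg, afh, agi, ahi, bdf, bdi, beg, beh, bfg, bhi, cde, cdi, ceh, cfg, cfh, cgi

Hence C_0 ≅ Z^9, C_1 ≅ Z^27, C_2 ≅ Z^18.

∂_1: C_1 → C_0 sends each edge [p,q] (with p < q) to q − p.
The 9×27 boundary matrix has rank 8 and Smith normal form diag(1,1,1,1,1,1,1,1).

The boundary map ∂_2: C_2 → C_1 sends each 2-simplex [p,q,r] to [q,r] − [p,r] + [p,q]. For instance
  ∂cfg = fg − cg + cf,
  ∂cfh = fh − ch + cf.
This gives a 27×18 integer matrix of rank 17; reducing to Smith normal form yields diagonal entries (1,1,1,1,1,1,1,1,1,1,1,1,1,1,1,1,1).

From H_k ≅ ker(∂_k) / im(∂_{k+1}) we obtain:

  H_0: rank C_0 − rank ∂_1 = 9 − 8 = 1, and the invariant factors of ∂_1 are all 1, so H_0 = Z.
  H_1: rank ker ∂_1 − rank ∂_2 = (27 − 8) − 17 = 2, and the invariant factors of ∂_2 are all 1, so H_1 = Z^2.
  H_2: rank ker ∂_2 − rank ∂_3 = (18 − 17) − 0 = 1, and there is no ∂_3, so H_2 = Z.

H_0 ≅ Z,  H_1 ≅ Z^2,  H_2 ≅ Z.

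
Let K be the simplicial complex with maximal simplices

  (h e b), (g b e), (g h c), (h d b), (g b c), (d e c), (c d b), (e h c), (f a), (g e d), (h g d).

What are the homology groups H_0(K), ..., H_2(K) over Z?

H_0 ≅ Z^2,  H_1 ≅ Z/2Z,  H_2 = 0.

We work with the vertex ordering a < b < c < d < e < f < g < h. The simplices of K, each written with vertices in increasing order, are:

  0-simplices (8): a, b, c, d, e, f, g, h
  1-simplices (16): af, bc, bd, be, bg, bh, cd, ce, cg, ch, de, dg, dh, eg, eh, gh
  2-simplices (10): bcd, bcg, bdh, beg, beh, cde, ceh, cgh, deg, dgh

Hence C_0 ≅ Z^8, C_1 ≅ Z^16, C_2 ≅ Z^10.

Boundary ∂_1: C_1 → C_0 maps an edge to its endpoints' difference, ∂[p,q] = q − p.
As a 8×16 matrix over Z this has rank 6, with invariant factors (1,1,1,1,1,1).

The boundary map ∂_2: C_2 → C_1 sends each 2-simplex [p,q,r] to [q,r] − [p,r] + [p,q]. For instance
  ∂deg = eg − dg + de,
  ∂ceh = eh − ch + ce.
As a 16×10 matrix over Z this has rank 10, with invariant factors (1,1,1,1,1,1,1,1,1,2).

Reading off H_k = ker ∂_k / im ∂_{k+1}:

  H_0: rank C_0 − rank ∂_1 = 8 − 6 = 2, and the invariant factors of ∂_1 are all 1, so H_0 ≅ Z^2.
  H_1: rank ker ∂_1 − rank ∂_2 = (16 − 6) − 10 = 0, and ∂_2 has invariant factor 2 > 1, so H_1 ≅ Z/2Z.
  H_2: rank ker ∂_2 − rank ∂_3 = (10 − 10) − 0 = 0, and there is no ∂_3, so H_2 ≅ 0.

As a check, the Euler characteristic is 8 − 16 + 10 = 2, which agrees with 2 − 0 + 0 = 2.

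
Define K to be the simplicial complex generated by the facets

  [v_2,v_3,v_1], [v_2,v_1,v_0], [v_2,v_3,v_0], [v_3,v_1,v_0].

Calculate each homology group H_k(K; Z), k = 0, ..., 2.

H_0 ≅ Z,  H_1 = 0,  H_2 ≅ Z.

Fix the vertex order v_0 < v_1 < v_2 < v_3 and write every simplex with vertices in increasing order. Then dim K = 2 and the simplices of K are:

  0-simplices (4): [v_0], [v_1], [v_2], [v_3]
  1-simplices (6): [v_0,v_1], [v_0,v_2], [v_0,v_3], [v_1,v_2], [v_1,v_3], [v_2,v_3]
  2-simplices (4): [v_0,v_1,v_2], [v_0,v_1,v_3], [v_0,v_2,v_3], [v_1,v_2,v_3]

Hence C_0 ≅ Z^4, C_1 ≅ Z^6, C_2 ≅ Z^4.

∂_1: C_1 → C_0 sends each edge [p,q] (with p < q) to q − p.
The 4×6 boundary matrix has rank 3 and Smith normal form diag(1,1,1).

Boundary ∂_2: C_2 → C_1 sends each 2-simplex [p,q,r] to [q,r] − [p,r] + [p,q]. For instance
  ∂[v_0,v_2,v_3] = [v_2,v_3] − [v_0,v_3] + [v_0,v_2],
  ∂[v_0,v_1,v_2] = [v_1,v_2] − [v_0,v_2] + [v_0,v_1].
The 6×4 boundary matrix has rank 3 and Smith normal form diag(1,1,1).

From H_k ≅ ker(∂_k) / im(∂_{k+1}) we obtain:

  H_0: rank C_0 − rank ∂_1 = 4 − 3 = 1, and the invariant factors of ∂_1 are all 1, so H_0 ≅ Z.
  H_1: rank ker ∂_1 − rank ∂_2 = (6 − 3) − 3 = 0, and the invariant factors of ∂_2 are all 1, so H_1 ≅ 0.
  H_2: rank ker ∂_2 − rank ∂_3 = (4 − 3) − 0 = 1, and there is no ∂_3, so H_2 ≅ Z.

As a check, the Euler characteristic is 4 − 6 + 4 = 2, which agrees with 1 − 0 + 1 = 2.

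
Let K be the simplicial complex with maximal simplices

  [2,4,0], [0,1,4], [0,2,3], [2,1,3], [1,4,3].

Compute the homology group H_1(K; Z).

H_1 ≅ Z.

Take the total order 0 < 1 < 2 < 3 < 4 on the vertex set. Then K (dimension 2) consists of the simplices:

  0-simplices (5): [0], [1], [2], [3], [4]
  1-simplices (10): [0,1], [0,2], [0,3], [0,4], [1,2], [1,3], [1,4], [2,3], [2,4], [3,4]
  2-simplices (5): [0,1,4], [0,2,3], [0,2,4], [1,2,3], [1,3,4]

so the chain groups are C_0 ≅ Z^5, C_1 ≅ Z^10, C_2 ≅ Z^5.

Boundary ∂_1: C_1 → C_0 is given by ∂[p,q] = [q] − [p]. For instance
  ∂[0,2] = [2] − [0].
The resulting 5×10 matrix has rank 4, and its Smith normal form has invariant factors (1,1,1,1).

The boundary map ∂_2: C_2 → C_1 sends each 2-simplex [p,q,r] to [q,r] − [p,r] + [p,q]. For instance
  ∂[1,2,3] = [2,3] − [1,3] + [1,2],
  ∂[0,2,4] = [2,4] − [0,4] + [0,2].
As a 10×5 matrix over Z this has rank 5, with invariant factors (1,1,1,1,1).

Computing H_k = (kernel of ∂_k) / (image of ∂_{k+1}):

  H_1: rank ker ∂_1 − rank ∂_2 = (10 − 4) − 5 = 1, and the invariant factors of ∂_2 are all 1, so H_1 = Z.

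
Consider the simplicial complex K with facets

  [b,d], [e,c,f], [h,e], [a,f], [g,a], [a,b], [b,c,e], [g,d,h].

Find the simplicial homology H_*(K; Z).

H_0 ≅ Z,  H_1 ≅ Z^3,  H_2 = 0.

Fix the vertex order a < b < c < d < e < f < g < h and write every simplex with vertices in increasing order. Then dim K = 2 and the simplices of K are:

  0-simplices (8): a, b, c, d, e, f, g, h
  1-simplices (13): ab, af, ag, bc, bd, be, ce, cf, dg, dh, ef, eh, gh
  2-simplices (3): bce, cef, dgh

Hence C_0 ≅ Z^8, C_1 ≅ Z^13, C_2 ≅ Z^3.

The boundary map ∂_1: C_1 → C_0 maps an edge to its endpoints' difference, ∂[p,q] = q − p.
As a 8×13 matrix over Z this has rank 7, with invariant factors (1,1,1,1,1,1,1).

∂_2: C_2 → C_1 sends each 2-simplex [p,q,r] to [q,r] − [p,r] + [p,q]. For instance
  ∂cef = ef − cf + ce,
  ∂dgh = gh − dh + dg.
As a 13×3 matrix over Z this has rank 3, with invariant factors (1,1,1).

From H_k ≅ ker(∂_k) / im(∂_{k+1}) we obtain:

  H_0: rank C_0 − rank ∂_1 = 8 − 7 = 1, and the invariant factors of ∂_1 are all 1, so H_0 ≅ Z.
  H_1: rank ker ∂_1 − rank ∂_2 = (13 − 7) − 3 = 3, and the invariant factors of ∂_2 are all 1, so H_1 ≅ Z^3.
  H_2: rank ker ∂_2 − rank ∂_3 = (3 − 3) − 0 = 0, and there is no ∂_3, so H_2 ≅ 0.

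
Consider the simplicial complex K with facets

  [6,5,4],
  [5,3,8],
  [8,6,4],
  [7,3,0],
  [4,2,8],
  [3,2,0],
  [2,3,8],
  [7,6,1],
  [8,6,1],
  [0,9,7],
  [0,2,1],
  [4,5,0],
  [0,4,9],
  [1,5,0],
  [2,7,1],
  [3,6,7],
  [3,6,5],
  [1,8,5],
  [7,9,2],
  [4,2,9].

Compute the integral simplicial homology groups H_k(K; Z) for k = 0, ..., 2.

H_0 = Z,  H_1 = Z ⊕ Z/2Z,  H_2 = 0.

Order the vertices as 0 < 1 < 2 < 3 < 4 < 5 < 6 < 7 < 8 < 9. Listing each simplex with vertices in this order, K has dimension 2 with simplices:

  0-simplices (10): [0], [1], [2], [3], [4], [5], [6], [7], [8], [9]
  1-simplices (30): (30 of them)
  2-simplices (20): (20 of them)

Hence C_0 ≅ Z^10, C_1 ≅ Z^30, C_2 ≅ Z^20.

The boundary map ∂_1: C_1 → C_0 sends each edge [p,q] (with p < q) to q − p. For instance
  ∂[6,8] = [8] − [6].
The resulting 10×30 matrix has rank 9, and its Smith normal form has invariant factors (1,1,1,1,1,1,1,1,1).

The boundary map ∂_2: C_2 → C_1 maps a triangle to the signed sum of its edges. For instance
  ∂[1,2,7] = [2,7] − [1,7] + [1,2],
  ∂[0,4,9] = [4,9] − [0,9] + [0,4].
As a 30×20 matrix over Z this has rank 20, with invariant factors (1,1,1,1,1,1,1,1,1,1,1,1,1,1,1,1,1,1,1,2).

From H_k ≅ ker(∂_k) / im(∂_{k+1}) we obtain:

  H_0: rank C_0 − rank ∂_1 = 10 − 9 = 1, and the invariant factors of ∂_1 are all 1, so H_0 = Z.
  H_1: rank ker ∂_1 − rank ∂_2 = (30 − 9) − 20 = 1, and ∂_2 has invariant factor 2 > 1, so H_1 = Z ⊕ Z/2Z.
  H_2: rank ker ∂_2 − rank ∂_3 = (20 − 20) − 0 = 0, and there is no ∂_3, so H_2 = 0.

As a check, the Euler characteristic is 10 − 30 + 20 = 0, which agrees with 1 − 1 + 0 = 0.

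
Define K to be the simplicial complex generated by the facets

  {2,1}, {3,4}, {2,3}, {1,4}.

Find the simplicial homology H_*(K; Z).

Order the vertices as 1 < 2 < 3 < 4. Listing each simplex with vertices in this order, K has dimension 1 with simplices:

  0-simplices (4): [1], [2], [3], [4]
  1-simplices (4): [1,2], [1,4], [2,3], [3,4]

Hence C_0 ≅ Z^4, C_1 ≅ Z^4.

Boundary ∂_1: C_1 → C_0 is given by ∂[p,q] = [q] − [p]. For instance
  ∂[1,2] = [2] − [1].
As a 4×4 matrix over Z this has rank 3, with invariant factors (1,1,1).

Reading off H_k = ker ∂_k / im ∂_{k+1}:

  H_0: rank C_0 − rank ∂_1 = 4 − 3 = 1, and the invariant factors of ∂_1 are all 1, so H_0 = Z.
  H_1: rank ker ∂_1 − rank ∂_2 = (4 − 3) − 0 = 1, and there is no ∂_2, so H_1 = Z.

As a check, the Euler characteristic is 4 − 4 = 0, which agrees with 1 − 1 = 0.

H_0 ≅ Z,  H_1 ≅ Z.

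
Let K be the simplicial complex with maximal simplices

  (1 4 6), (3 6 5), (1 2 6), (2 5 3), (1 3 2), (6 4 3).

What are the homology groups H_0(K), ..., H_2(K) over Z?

Fix the vertex order 1 < 2 < 3 < 4 < 5 < 6 and write every simplex with vertices in increasing order. Then dim K = 2 and the simplices of K are:

  0-simplices (6): [1], [2], [3], [4], [5], [6]
  1-simplices (12): [1,2], [1,3], [1,4], [1,6], [2,3], [2,5], [2,6], [3,4], [3,5], [3,6], [4,6], [5,6]
  2-simplices (6): [1,2,3], [1,2,6], [1,4,6], [2,3,5], [3,4,6], [3,5,6]

giving chain groups C_0 ≅ Z^6, C_1 ≅ Z^12, C_2 ≅ Z^6.

∂_1: C_1 → C_0 is given by ∂[p,q] = [q] − [p].
The resulting 6×12 matrix has rank 5, and its Smith normal form has invariant factors (1,1,1,1,1).

∂_2: C_2 → C_1 acts by ∂[p,q,r] = [q,r] − [p,r] + [p,q]. For instance
  ∂[1,2,6] = [2,6] − [1,6] + [1,2],
  ∂[1,4,6] = [4,6] − [1,6] + [1,4].
The resulting 12×6 matrix has rank 6, and its Smith normal form has invariant factors (1,1,1,1,1,1).

Computing H_k = (kernel of ∂_k) / (image of ∂_{k+1}):

  H_0: rank C_0 − rank ∂_1 = 6 − 5 = 1, and the invariant factors of ∂_1 are all 1, so H_0 ≅ Z.
  H_1: rank ker ∂_1 − rank ∂_2 = (12 − 5) − 6 = 1, and the invariant factors of ∂_2 are all 1, so H_1 ≅ Z.
  H_2: rank ker ∂_2 − rank ∂_3 = (6 − 6) − 0 = 0, and there is no ∂_3, so H_2 ≅ 0.

As a check, the Euler characteristic is 6 − 12 + 6 = 0, which agrees with 1 − 1 + 0 = 0.

H_0 = Z,  H_1 = Z,  H_2 = 0.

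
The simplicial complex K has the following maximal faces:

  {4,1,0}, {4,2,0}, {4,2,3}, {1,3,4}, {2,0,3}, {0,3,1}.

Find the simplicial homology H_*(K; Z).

We work with the vertex ordering 0 < 1 < 2 < 3 < 4. The simplices of K, each written with vertices in increasing order, are:

  0-simplices (5): [0], [1], [2], [3], [4]
  1-simplices (9): [0,1], [0,2], [0,3], [0,4], [1,3], [1,4], [2,3], [2,4], [3,4]
  2-simplices (6): [0,1,3], [0,1,4], [0,2,3], [0,2,4], [1,3,4], [2,3,4]

giving chain groups C_0 ≅ Z^5, C_1 ≅ Z^9, C_2 ≅ Z^6.

The boundary map ∂_1: C_1 → C_0 sends each edge [p,q] (with p < q) to q − p. For instance
  ∂[3,4] = [4] − [3].
As a 5×9 matrix over Z this has rank 4, with invariant factors (1,1,1,1).

∂_2: C_2 → C_1 sends each 2-simplex [p,q,r] to [q,r] − [p,r] + [p,q]. For instance
  ∂[0,2,3] = [2,3] − [0,3] + [0,2],
  ∂[0,2,4] = [2,4] − [0,4] + [0,2].
This gives a 9×6 integer matrix of rank 5; reducing to Smith normal form yields diagonal entries (1,1,1,1,1).

Now H_k = ker ∂_k / im ∂_{k+1}, so:

  H_0: rank C_0 − rank ∂_1 = 5 − 4 = 1, and the invariant factors of ∂_1 are all 1, so H_0 ≅ Z.
  H_1: rank ker ∂_1 − rank ∂_2 = (9 − 4) − 5 = 0, and the invariant factors of ∂_2 are all 1, so H_1 ≅ 0.
  H_2: rank ker ∂_2 − rank ∂_3 = (6 − 5) − 0 = 1, and there is no ∂_3, so H_2 ≅ Z.

(K is a triangulation of the 2-sphere S^2.)

H_0 = Z,  H_1 = 0,  H_2 = Z.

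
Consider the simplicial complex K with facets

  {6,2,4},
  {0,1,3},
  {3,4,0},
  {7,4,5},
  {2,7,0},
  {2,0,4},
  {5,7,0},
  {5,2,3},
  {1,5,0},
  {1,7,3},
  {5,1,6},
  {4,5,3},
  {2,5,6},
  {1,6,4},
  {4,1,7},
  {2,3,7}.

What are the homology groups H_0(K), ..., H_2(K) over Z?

Fix the vertex order 0 < 1 < 2 < 3 < 4 < 5 < 6 < 7 and write every simplex with vertices in increasing order. Then dim K = 2 and the simplices of K are:

  0-simplices (8): [0], [1], [2], [3], [4], [5], [6], [7]
  1-simplices (24): (24 of them)
  2-simplices (16): [0,1,3], [0,1,5], [0,2,4], [0,2,7], [0,3,4], [0,5,7], [1,3,7], [1,4,6], [1,4,7], [1,5,6], [2,3,5], [2,3,7], [2,4,6], [2,5,6], [3,4,5], [4,5,7]

Hence C_0 ≅ Z^8, C_1 ≅ Z^24, C_2 ≅ Z^16.

The boundary map ∂_1: C_1 → C_0 maps an edge to its endpoints' difference, ∂[p,q] = q − p.
This gives a 8×24 integer matrix of rank 7; reducing to Smith normal form yields diagonal entries (1,1,1,1,1,1,1).

The boundary map ∂_2: C_2 → C_1 sends each 2-simplex [p,q,r] to [q,r] − [p,r] + [p,q]. For instance
  ∂[1,4,6] = [4,6] − [1,6] + [1,4],
  ∂[0,2,7] = [2,7] − [0,7] + [0,2].
The resulting 24×16 matrix has rank 15, and its Smith normal form has invariant factors (1,1,1,1,1,1,1,1,1,1,1,1,1,1,1).

Computing H_k = (kernel of ∂_k) / (image of ∂_{k+1}):

  H_0: rank C_0 − rank ∂_1 = 8 − 7 = 1, and the invariant factors of ∂_1 are all 1, so H_0 = Z.
  H_1: rank ker ∂_1 − rank ∂_2 = (24 − 7) − 15 = 2, and the invariant factors of ∂_2 are all 1, so H_1 = Z^2.
  H_2: rank ker ∂_2 − rank ∂_3 = (16 − 15) − 0 = 1, and there is no ∂_3, so H_2 = Z.

(K is a triangulation of the torus T^2.)

H_0 ≅ Z,  H_1 ≅ Z^2,  H_2 ≅ Z.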